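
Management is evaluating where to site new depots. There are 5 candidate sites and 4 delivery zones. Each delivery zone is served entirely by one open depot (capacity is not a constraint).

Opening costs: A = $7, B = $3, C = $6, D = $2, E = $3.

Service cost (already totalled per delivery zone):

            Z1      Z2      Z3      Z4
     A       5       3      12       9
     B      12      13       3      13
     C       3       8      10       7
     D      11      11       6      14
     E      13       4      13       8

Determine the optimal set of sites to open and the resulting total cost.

Open B, C and E; minimum total cost 29.

For any fixed open set, each delivery zone goes to its cheapest open site; total = fixed + service.
{B, C, E}: Z1→C 3, Z2→E 4, Z3→B 3, Z4→C 7. Service 17; fixed 12; total 29.
{A, B}: service 20 + fixed 10 = 30
{B, C}: Z1→C 3, Z2→C 8, Z3→B 3, Z4→C 7. Service 21; fixed 9; total 30.
{A, B, C, D, E}: service 16 + fixed 21 = 37
No other subset beats 29.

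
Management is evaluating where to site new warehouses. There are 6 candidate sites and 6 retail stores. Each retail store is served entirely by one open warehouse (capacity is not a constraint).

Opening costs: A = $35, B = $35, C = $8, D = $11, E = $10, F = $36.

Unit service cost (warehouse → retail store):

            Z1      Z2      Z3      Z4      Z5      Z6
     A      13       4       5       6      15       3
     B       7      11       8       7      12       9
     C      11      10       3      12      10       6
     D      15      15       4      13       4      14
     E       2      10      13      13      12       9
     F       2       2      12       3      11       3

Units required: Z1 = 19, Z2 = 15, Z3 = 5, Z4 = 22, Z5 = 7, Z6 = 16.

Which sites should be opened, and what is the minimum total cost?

For any fixed open set, each retail store goes to its cheapest open site; total = fixed + service.
{D, F}: Z1→F 2·19=38, Z2→F 2·15=30, Z3→D 4·5=20, Z4→F 3·22=66, Z5→D 4·7=28, Z6→F 3·16=48. Service 230; fixed 47; total 277.
{C, D, F}: service 225 + fixed 55 = 280
{D, E, F}: service 230 + fixed 57 = 287
{A, B, C, D, E, F}: service 225 + fixed 135 = 360
No other subset beats 277.

Open D and F; minimum total cost 277.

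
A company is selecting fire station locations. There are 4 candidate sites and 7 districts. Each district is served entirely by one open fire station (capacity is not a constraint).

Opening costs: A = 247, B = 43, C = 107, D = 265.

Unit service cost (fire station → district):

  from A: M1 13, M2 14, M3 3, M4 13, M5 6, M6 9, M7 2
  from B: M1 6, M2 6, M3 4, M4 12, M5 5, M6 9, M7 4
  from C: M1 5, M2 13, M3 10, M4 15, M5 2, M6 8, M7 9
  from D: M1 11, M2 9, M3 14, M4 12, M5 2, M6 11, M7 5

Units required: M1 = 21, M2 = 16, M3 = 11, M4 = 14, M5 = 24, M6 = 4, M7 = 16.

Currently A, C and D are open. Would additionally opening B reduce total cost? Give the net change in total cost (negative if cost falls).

Current service cost with {A, C, D}: 562.
Adding B: each district re-picks its cheapest; new service cost 514, saving 48.
Extra fixed cost: 43. Net change = 43 − 48 = -5.
(Totals: 1181 → 1176.)

Yes — net change −5 (cost falls by 5).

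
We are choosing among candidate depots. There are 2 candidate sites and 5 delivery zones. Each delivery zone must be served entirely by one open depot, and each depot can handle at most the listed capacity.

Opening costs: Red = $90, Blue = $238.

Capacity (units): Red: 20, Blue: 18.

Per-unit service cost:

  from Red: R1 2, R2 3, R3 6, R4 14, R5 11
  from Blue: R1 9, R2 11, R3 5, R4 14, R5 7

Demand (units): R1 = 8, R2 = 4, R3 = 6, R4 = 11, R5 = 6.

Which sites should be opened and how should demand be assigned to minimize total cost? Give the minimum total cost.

Open {Red, Blue}: R1→Red 2·8=16, R2→Red 3·4=12, R3→Red 6·6=36, R4→Blue 14·11=154, R5→Blue 7·6=42.
Loads: Red carries 18/20, Blue carries 17/18. Service 260; fixed 328; total 588.
Next best feasible plan costs 606.

Minimum total cost: 588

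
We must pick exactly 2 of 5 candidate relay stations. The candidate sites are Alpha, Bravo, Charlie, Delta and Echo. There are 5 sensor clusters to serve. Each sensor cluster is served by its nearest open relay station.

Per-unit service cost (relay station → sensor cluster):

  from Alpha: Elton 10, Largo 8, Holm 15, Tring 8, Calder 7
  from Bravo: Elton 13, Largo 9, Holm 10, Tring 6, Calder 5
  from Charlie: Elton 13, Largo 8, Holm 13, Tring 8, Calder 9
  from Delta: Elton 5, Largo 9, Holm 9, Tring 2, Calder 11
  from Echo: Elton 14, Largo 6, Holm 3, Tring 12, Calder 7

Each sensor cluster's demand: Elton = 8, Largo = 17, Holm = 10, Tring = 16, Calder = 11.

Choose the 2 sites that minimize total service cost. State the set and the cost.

With exactly 2 open, each sensor cluster uses its cheapest among the chosen.
{Delta, Echo}: Elton→Delta 5·8=40, Largo→Echo 6·17=102, Holm→Echo 3·10=30, Tring→Delta 2·16=32, Calder→Echo 7·11=77. Service cost 281.
{Bravo, Delta}: service cost 370
{Alpha, Delta}: service cost 375
Among all 10 size-2 choices, {Delta, Echo} is lowest.

Choose Delta and Echo; total service cost 281.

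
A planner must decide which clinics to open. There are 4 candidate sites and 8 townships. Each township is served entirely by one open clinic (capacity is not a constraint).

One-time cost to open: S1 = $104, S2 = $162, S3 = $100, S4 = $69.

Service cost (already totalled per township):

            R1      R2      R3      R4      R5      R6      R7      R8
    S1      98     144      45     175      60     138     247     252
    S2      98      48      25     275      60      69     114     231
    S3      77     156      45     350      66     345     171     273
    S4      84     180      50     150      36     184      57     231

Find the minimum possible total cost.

For any fixed open set, each township goes to its cheapest open site; total = fixed + service.
{S2, S4}: R1→S4 84, R2→S2 48, R3→S2 25, R4→S4 150, R5→S4 36, R6→S2 69, R7→S4 57, R8→S2 231. Service 700; fixed 231; total 931.
{S2, S3, S4}: service 693 + fixed 331 = 1024
{S1, S2, S4}: R1→S4 84, R2→S2 48, R3→S2 25, R4→S4 150, R5→S4 36, R6→S2 69, R7→S4 57, R8→S2 231. Service 700; fixed 335; total 1035.
{S1, S2, S3, S4}: R1→S3 77, R2→S2 48, R3→S2 25, R4→S4 150, R5→S4 36, R6→S2 69, R7→S4 57, R8→S2 231. Service 693; fixed 435; total 1128.
No other subset beats 931.

Minimum total cost: 931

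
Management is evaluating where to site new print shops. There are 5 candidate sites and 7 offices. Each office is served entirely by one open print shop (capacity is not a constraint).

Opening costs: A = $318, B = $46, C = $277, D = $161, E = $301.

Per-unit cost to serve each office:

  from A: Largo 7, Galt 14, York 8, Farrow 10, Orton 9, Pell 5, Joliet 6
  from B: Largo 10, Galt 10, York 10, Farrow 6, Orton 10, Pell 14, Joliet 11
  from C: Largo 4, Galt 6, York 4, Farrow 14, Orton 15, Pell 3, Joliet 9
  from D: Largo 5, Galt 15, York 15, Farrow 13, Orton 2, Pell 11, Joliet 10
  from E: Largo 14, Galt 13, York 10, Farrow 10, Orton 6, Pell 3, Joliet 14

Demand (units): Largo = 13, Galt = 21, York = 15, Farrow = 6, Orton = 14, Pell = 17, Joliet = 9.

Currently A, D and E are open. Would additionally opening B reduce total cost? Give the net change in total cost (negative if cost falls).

Yes — net change −41 (cost falls by 41).

Current service cost with {A, D, E}: 651.
Adding B: each office re-picks its cheapest; new service cost 564, saving 87.
Extra fixed cost: 46. Net change = 46 − 87 = -41.
(Totals: 1431 → 1390.)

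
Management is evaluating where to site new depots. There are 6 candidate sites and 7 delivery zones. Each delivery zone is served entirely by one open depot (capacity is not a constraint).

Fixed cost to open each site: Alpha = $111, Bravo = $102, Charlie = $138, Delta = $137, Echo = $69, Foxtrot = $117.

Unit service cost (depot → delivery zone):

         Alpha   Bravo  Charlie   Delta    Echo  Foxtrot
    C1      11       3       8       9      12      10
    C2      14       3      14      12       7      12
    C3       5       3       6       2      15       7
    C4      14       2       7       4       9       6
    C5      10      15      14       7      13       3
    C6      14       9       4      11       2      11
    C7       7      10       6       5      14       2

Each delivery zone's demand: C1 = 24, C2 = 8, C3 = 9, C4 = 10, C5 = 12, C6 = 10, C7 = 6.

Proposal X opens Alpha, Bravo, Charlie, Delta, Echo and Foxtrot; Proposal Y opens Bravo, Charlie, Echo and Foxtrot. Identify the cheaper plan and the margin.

Proposal X: {Alpha, Bravo, Charlie, Delta, Echo, Foxtrot}: C1→Bravo 3·24=72, C2→Bravo 3·8=24, C3→Delta 2·9=18, C4→Bravo 2·10=20, C5→Foxtrot 3·12=36, C6→Echo 2·10=20, C7→Foxtrot 2·6=12. Service 202; fixed 674; total 876.
Proposal Y: {Bravo, Charlie, Echo, Foxtrot}: C1→Bravo 3·24=72, C2→Bravo 3·8=24, C3→Bravo 3·9=27, C4→Bravo 2·10=20, C5→Foxtrot 3·12=36, C6→Echo 2·10=20, C7→Foxtrot 2·6=12. Service 211; fixed 426; total 637.
Difference: |876 − 637| = 239.

Proposal Y is cheaper by 239.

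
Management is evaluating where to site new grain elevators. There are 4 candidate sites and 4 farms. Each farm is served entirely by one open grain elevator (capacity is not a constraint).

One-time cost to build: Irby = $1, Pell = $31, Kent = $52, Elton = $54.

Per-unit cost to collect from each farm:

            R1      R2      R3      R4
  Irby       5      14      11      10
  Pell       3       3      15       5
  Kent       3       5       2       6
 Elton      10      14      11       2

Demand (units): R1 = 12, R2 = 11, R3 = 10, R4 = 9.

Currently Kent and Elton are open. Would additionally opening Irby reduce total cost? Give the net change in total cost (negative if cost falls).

No — net change +1 (cost rises by 1).

Current service cost with {Kent, Elton}: 129.
Adding Irby: each farm re-picks its cheapest; new service cost 129, saving 0.
Extra fixed cost: 1. Net change = 1 − 0 = 1.
(Totals: 235 → 236.)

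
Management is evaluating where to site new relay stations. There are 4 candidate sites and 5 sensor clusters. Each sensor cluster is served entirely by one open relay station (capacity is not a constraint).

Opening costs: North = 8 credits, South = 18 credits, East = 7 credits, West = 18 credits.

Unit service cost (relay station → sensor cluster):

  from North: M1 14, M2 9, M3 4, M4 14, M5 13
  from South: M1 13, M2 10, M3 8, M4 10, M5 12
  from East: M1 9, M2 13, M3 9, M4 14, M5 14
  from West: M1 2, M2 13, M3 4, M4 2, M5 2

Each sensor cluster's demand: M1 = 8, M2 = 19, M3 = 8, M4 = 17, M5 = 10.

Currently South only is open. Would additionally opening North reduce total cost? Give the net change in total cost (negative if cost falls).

Current service cost with {South}: 648.
Adding North: each sensor cluster re-picks its cheapest; new service cost 597, saving 51.
Extra fixed cost: 8. Net change = 8 − 51 = -43.
(Totals: 666 → 623.)

Yes — net change −43 (cost falls by 43).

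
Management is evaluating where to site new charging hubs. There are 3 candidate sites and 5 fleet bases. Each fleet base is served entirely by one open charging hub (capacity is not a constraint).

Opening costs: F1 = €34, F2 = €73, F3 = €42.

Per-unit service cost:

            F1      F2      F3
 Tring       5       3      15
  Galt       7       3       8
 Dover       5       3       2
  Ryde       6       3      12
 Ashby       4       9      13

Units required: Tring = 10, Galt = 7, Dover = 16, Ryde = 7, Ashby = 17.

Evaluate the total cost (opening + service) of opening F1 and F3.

Total cost: 317

Each fleet base is assigned to its cheapest site among the open ones.
{F1, F3}: Tring→F1 5·10=50, Galt→F1 7·7=49, Dover→F3 2·16=32, Ryde→F1 6·7=42, Ashby→F1 4·17=68. Service 241; fixed 76; total 317.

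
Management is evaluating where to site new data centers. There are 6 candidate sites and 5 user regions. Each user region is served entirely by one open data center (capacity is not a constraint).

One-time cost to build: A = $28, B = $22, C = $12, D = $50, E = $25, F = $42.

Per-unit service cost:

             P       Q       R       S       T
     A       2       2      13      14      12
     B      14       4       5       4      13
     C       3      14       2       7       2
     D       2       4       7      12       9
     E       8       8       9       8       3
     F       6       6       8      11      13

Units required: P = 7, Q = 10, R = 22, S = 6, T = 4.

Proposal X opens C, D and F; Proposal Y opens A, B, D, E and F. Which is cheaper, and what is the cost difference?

Proposal X is cheaper by 95.

Proposal X: {C, D, F}: P→D 2·7=14, Q→D 4·10=40, R→C 2·22=44, S→C 7·6=42, T→C 2·4=8. Service 148; fixed 104; total 252.
Proposal Y: {A, B, D, E, F}: P→A 2·7=14, Q→A 2·10=20, R→B 5·22=110, S→B 4·6=24, T→E 3·4=12. Service 180; fixed 167; total 347.
Difference: |252 − 347| = 95.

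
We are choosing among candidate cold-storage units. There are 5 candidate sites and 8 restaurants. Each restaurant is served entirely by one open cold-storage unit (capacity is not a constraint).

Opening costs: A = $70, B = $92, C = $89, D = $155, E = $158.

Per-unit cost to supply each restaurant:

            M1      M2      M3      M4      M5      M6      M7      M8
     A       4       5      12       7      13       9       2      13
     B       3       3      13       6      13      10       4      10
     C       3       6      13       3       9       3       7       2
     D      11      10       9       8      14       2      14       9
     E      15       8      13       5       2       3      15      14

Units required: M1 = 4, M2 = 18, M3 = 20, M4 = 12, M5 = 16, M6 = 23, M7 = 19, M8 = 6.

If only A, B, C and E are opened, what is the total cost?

Total cost: 902

Each restaurant is assigned to its cheapest site among the open ones.
{A, B, C, E}: M1→B 3·4=12, M2→B 3·18=54, M3→A 12·20=240, M4→C 3·12=36, M5→E 2·16=32, M6→C 3·23=69, M7→A 2·19=38, M8→C 2·6=12. Service 493; fixed 409; total 902.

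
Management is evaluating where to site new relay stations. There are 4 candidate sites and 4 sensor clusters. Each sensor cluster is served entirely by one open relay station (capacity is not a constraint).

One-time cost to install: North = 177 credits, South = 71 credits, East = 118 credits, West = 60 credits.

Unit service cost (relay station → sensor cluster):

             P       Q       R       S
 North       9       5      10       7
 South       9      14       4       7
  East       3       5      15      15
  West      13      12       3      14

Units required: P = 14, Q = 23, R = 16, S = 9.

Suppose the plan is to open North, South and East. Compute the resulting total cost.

Each sensor cluster is assigned to its cheapest site among the open ones.
{North, South, East}: P→East 3·14=42, Q→North 5·23=115, R→South 4·16=64, S→North 7·9=63. Service 284; fixed 366; total 650.

Total cost: 650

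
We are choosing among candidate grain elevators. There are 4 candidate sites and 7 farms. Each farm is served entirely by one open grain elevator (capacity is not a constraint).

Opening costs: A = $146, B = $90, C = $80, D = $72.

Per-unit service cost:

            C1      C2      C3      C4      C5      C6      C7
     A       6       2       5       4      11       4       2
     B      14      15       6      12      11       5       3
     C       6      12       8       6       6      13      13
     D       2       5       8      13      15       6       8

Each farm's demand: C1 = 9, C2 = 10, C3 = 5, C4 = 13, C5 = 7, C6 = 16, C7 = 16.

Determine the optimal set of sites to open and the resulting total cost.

For any fixed open set, each farm goes to its cheapest open site; total = fixed + service.
{A}: C1→A 6·9=54, C2→A 2·10=20, C3→A 5·5=25, C4→A 4·13=52, C5→A 11·7=77, C6→A 4·16=64, C7→A 2·16=32. Service 324; fixed 146; total 470.
{A, D}: C1→D 2·9=18, C2→A 2·10=20, C3→A 5·5=25, C4→A 4·13=52, C5→A 11·7=77, C6→A 4·16=64, C7→A 2·16=32. Service 288; fixed 218; total 506.
{A, C}: service 289 + fixed 226 = 515
{A, B, C, D}: service 253 + fixed 388 = 641
No other subset beats 470.

Open A only; minimum total cost 470.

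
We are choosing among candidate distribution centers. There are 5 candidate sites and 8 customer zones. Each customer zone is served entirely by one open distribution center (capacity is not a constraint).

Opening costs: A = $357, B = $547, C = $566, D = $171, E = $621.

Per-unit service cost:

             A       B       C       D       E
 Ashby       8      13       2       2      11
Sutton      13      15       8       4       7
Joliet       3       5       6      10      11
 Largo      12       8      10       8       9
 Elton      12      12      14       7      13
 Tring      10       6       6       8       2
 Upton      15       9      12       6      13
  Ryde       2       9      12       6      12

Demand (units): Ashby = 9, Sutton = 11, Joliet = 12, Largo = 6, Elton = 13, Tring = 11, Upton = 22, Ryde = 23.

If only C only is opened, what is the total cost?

Each customer zone is assigned to its cheapest site among the open ones.
{C}: Ashby→C 2·9=18, Sutton→C 8·11=88, Joliet→C 6·12=72, Largo→C 10·6=60, Elton→C 14·13=182, Tring→C 6·11=66, Upton→C 12·22=264, Ryde→C 12·23=276. Service 1026; fixed 566; total 1592.

Total cost: 1592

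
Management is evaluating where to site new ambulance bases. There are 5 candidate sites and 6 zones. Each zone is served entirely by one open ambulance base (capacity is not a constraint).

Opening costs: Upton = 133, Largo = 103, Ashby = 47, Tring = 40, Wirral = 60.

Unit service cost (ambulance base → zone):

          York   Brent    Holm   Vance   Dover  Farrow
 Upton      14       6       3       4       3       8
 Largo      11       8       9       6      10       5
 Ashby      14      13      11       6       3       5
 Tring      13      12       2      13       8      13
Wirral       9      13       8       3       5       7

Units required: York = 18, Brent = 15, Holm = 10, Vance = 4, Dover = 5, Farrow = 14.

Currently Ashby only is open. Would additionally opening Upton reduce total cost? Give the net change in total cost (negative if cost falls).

Yes — net change −60 (cost falls by 60).

Current service cost with {Ashby}: 666.
Adding Upton: each zone re-picks its cheapest; new service cost 473, saving 193.
Extra fixed cost: 133. Net change = 133 − 193 = -60.
(Totals: 713 → 653.)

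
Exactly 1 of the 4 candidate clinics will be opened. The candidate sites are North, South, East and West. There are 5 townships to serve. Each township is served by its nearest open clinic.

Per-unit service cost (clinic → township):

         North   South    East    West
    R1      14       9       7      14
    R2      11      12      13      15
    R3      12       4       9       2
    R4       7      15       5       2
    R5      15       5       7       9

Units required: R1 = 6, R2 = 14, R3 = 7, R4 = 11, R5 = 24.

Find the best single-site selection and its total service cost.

Choose East only; total service cost 510.

With exactly 1 open, each township uses its cheapest among the chosen.
{East}: R1→East 7·6=42, R2→East 13·14=182, R3→East 9·7=63, R4→East 5·11=55, R5→East 7·24=168. Service cost 510.
{South}: service cost 535
{West}: service cost 546
Among all 4 size-1 choices, {East} is lowest.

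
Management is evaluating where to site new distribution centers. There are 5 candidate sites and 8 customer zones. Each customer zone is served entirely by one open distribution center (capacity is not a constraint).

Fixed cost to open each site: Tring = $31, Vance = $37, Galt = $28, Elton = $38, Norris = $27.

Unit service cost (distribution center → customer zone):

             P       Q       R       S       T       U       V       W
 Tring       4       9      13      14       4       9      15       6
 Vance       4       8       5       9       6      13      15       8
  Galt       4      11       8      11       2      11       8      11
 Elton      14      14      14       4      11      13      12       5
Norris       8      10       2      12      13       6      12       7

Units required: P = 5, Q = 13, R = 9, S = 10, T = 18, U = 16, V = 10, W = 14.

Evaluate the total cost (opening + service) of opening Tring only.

Total cost: 875

Each customer zone is assigned to its cheapest site among the open ones.
{Tring}: P→Tring 4·5=20, Q→Tring 9·13=117, R→Tring 13·9=117, S→Tring 14·10=140, T→Tring 4·18=72, U→Tring 9·16=144, V→Tring 15·10=150, W→Tring 6·14=84. Service 844; fixed 31; total 875.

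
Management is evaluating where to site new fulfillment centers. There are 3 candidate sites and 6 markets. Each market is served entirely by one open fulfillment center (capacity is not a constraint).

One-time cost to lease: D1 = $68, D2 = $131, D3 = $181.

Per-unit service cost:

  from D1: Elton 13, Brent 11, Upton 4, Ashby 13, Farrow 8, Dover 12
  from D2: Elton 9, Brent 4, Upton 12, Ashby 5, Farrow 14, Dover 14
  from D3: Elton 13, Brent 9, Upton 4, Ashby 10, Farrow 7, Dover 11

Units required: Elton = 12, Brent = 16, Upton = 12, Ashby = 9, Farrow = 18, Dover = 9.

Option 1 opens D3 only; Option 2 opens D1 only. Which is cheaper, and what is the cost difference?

Option 2 is cheaper by 27.

Option 1: {D3}: Elton→D3 13·12=156, Brent→D3 9·16=144, Upton→D3 4·12=48, Ashby→D3 10·9=90, Farrow→D3 7·18=126, Dover→D3 11·9=99. Service 663; fixed 181; total 844.
Option 2: {D1}: Elton→D1 13·12=156, Brent→D1 11·16=176, Upton→D1 4·12=48, Ashby→D1 13·9=117, Farrow→D1 8·18=144, Dover→D1 12·9=108. Service 749; fixed 68; total 817.
Difference: |844 − 817| = 27.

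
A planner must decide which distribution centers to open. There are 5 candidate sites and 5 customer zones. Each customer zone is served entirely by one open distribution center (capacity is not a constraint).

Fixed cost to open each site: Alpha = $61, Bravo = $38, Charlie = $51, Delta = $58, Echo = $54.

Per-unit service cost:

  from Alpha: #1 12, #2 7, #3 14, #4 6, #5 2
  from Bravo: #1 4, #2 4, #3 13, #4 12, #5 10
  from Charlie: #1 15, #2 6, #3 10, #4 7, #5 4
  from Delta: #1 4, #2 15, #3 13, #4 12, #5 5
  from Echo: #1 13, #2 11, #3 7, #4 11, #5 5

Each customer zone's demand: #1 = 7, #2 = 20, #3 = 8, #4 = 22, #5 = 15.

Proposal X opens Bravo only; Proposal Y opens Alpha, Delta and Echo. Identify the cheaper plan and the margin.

Proposal X: {Bravo}: #1→Bravo 4·7=28, #2→Bravo 4·20=80, #3→Bravo 13·8=104, #4→Bravo 12·22=264, #5→Bravo 10·15=150. Service 626; fixed 38; total 664.
Proposal Y: {Alpha, Delta, Echo}: #1→Delta 4·7=28, #2→Alpha 7·20=140, #3→Echo 7·8=56, #4→Alpha 6·22=132, #5→Alpha 2·15=30. Service 386; fixed 173; total 559.
Difference: |664 − 559| = 105.

Proposal Y is cheaper by 105.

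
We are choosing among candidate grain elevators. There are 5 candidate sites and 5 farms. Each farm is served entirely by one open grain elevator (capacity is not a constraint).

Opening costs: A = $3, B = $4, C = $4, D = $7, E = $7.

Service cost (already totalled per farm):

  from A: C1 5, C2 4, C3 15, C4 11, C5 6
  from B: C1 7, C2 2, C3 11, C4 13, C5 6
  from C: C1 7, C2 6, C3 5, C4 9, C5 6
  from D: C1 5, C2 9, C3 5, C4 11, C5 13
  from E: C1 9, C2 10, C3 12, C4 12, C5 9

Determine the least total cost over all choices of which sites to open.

Minimum total cost: 36

For any fixed open set, each farm goes to its cheapest open site; total = fixed + service.
{A, C}: C1→A 5, C2→A 4, C3→C 5, C4→C 9, C5→A 6. Service 29; fixed 7; total 36.
{B, C}: C1→B 7, C2→B 2, C3→C 5, C4→C 9, C5→B 6. Service 29; fixed 8; total 37.
{C}: service 33 + fixed 4 = 37
{A, B, C, D, E}: C1→A 5, C2→B 2, C3→C 5, C4→C 9, C5→A 6. Service 27; fixed 25; total 52.
No other subset beats 36.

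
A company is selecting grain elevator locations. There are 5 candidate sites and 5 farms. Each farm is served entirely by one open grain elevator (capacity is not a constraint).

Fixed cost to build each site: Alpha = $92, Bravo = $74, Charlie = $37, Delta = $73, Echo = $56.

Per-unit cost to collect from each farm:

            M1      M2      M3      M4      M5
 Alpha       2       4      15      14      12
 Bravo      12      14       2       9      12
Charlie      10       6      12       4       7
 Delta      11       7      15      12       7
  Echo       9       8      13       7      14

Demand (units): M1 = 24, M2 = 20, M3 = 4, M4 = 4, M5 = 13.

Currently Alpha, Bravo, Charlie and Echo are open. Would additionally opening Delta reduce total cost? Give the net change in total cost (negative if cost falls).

Current service cost with {Alpha, Bravo, Charlie, Echo}: 243.
Adding Delta: each farm re-picks its cheapest; new service cost 243, saving 0.
Extra fixed cost: 73. Net change = 73 − 0 = 73.
(Totals: 502 → 575.)

No — net change +73 (cost rises by 73).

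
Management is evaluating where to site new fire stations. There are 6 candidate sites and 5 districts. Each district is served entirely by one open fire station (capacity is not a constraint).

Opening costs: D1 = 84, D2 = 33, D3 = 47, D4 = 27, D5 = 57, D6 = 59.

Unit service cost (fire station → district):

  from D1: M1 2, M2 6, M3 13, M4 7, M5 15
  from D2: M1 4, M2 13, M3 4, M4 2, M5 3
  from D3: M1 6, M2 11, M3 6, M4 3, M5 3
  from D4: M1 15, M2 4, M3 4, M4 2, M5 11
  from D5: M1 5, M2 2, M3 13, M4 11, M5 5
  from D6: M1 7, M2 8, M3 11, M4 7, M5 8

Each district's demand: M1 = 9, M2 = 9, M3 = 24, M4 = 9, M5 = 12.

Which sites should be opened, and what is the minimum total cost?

Open D2 and D4; minimum total cost 282.

For any fixed open set, each district goes to its cheapest open site; total = fixed + service.
{D2, D4}: M1→D2 4·9=36, M2→D4 4·9=36, M3→D2 4·24=96, M4→D2 2·9=18, M5→D2 3·12=36. Service 222; fixed 60; total 282.
{D2, D5}: M1→D2 4·9=36, M2→D5 2·9=18, M3→D2 4·24=96, M4→D2 2·9=18, M5→D2 3·12=36. Service 204; fixed 90; total 294.
{D3, D4}: service 240 + fixed 74 = 314
{D1, D2, D3, D4, D5, D6}: service 186 + fixed 307 = 493
No other subset beats 282.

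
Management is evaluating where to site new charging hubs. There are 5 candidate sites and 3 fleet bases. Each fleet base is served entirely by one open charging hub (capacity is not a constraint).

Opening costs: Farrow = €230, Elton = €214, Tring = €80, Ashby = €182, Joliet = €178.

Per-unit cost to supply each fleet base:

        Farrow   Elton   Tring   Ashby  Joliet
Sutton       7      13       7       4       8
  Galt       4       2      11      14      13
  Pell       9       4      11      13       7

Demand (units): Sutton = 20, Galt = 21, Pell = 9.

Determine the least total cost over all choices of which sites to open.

Minimum total cost: 512

For any fixed open set, each fleet base goes to its cheapest open site; total = fixed + service.
{Elton, Tring}: Sutton→Tring 7·20=140, Galt→Elton 2·21=42, Pell→Elton 4·9=36. Service 218; fixed 294; total 512.
{Farrow}: Sutton→Farrow 7·20=140, Galt→Farrow 4·21=84, Pell→Farrow 9·9=81. Service 305; fixed 230; total 535.
{Tring}: Sutton→Tring 7·20=140, Galt→Tring 11·21=231, Pell→Tring 11·9=99. Service 470; fixed 80; total 550.
{Farrow, Elton, Tring, Ashby, Joliet}: service 158 + fixed 884 = 1042
No other subset beats 512.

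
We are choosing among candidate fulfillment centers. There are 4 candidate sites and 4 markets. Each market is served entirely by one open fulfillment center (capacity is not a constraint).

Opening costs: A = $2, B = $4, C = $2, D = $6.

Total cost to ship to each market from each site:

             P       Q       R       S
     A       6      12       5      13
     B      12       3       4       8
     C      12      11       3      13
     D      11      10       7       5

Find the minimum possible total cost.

Minimum total cost: 27

For any fixed open set, each market goes to its cheapest open site; total = fixed + service.
{A, B}: P→A 6, Q→B 3, R→B 4, S→B 8. Service 21; fixed 6; total 27.
{A, B, C}: service 20 + fixed 8 = 28
{A, B, D}: service 18 + fixed 12 = 30
{A, B, C, D}: P→A 6, Q→B 3, R→C 3, S→D 5. Service 17; fixed 14; total 31.
No other subset beats 27.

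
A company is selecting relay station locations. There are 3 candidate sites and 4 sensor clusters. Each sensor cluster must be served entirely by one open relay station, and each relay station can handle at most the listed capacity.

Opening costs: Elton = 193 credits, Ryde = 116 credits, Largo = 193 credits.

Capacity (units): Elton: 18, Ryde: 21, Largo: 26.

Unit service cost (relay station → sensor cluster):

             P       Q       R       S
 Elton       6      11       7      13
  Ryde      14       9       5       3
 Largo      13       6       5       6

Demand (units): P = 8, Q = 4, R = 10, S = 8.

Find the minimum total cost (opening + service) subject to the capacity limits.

Minimum total cost: 475

Open {Elton, Ryde}: P→Elton 6·8=48, Q→Elton 11·4=44, R→Ryde 5·10=50, S→Ryde 3·8=24.
Loads: Elton carries 12/18, Ryde carries 18/21. Service 166; fixed 309; total 475.
Next best feasible plan costs 487.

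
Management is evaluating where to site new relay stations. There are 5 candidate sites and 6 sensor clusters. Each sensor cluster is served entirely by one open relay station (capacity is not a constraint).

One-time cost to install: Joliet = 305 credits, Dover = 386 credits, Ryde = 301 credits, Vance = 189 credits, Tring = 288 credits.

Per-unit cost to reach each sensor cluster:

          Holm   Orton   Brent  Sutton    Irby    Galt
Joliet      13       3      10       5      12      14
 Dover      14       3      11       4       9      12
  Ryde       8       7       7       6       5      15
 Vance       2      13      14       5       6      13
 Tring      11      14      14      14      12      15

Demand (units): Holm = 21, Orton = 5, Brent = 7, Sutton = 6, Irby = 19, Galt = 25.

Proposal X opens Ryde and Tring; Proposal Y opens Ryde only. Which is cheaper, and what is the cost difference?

Proposal Y is cheaper by 288.

Proposal X: {Ryde, Tring}: Holm→Ryde 8·21=168, Orton→Ryde 7·5=35, Brent→Ryde 7·7=49, Sutton→Ryde 6·6=36, Irby→Ryde 5·19=95, Galt→Ryde 15·25=375. Service 758; fixed 589; total 1347.
Proposal Y: {Ryde}: Holm→Ryde 8·21=168, Orton→Ryde 7·5=35, Brent→Ryde 7·7=49, Sutton→Ryde 6·6=36, Irby→Ryde 5·19=95, Galt→Ryde 15·25=375. Service 758; fixed 301; total 1059.
Difference: |1347 − 1059| = 288.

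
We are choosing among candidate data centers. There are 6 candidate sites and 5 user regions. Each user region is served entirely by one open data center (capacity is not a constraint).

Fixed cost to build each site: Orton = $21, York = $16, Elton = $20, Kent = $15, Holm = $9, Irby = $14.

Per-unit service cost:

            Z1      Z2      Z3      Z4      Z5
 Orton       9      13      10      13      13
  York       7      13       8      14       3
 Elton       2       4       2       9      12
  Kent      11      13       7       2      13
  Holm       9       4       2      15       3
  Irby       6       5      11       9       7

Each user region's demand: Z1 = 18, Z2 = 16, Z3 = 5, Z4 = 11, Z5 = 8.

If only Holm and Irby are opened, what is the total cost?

Total cost: 328

Each user region is assigned to its cheapest site among the open ones.
{Holm, Irby}: Z1→Irby 6·18=108, Z2→Holm 4·16=64, Z3→Holm 2·5=10, Z4→Irby 9·11=99, Z5→Holm 3·8=24. Service 305; fixed 23; total 328.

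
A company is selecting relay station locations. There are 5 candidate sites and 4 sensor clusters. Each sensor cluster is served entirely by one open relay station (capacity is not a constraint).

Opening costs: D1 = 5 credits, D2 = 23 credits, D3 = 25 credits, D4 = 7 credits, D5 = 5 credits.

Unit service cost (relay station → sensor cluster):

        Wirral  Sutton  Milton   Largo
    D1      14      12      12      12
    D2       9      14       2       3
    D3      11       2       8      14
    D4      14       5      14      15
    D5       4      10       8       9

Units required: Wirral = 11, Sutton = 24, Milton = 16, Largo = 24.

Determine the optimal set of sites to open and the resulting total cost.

For any fixed open set, each sensor cluster goes to its cheapest open site; total = fixed + service.
{D2, D3, D5}: Wirral→D5 4·11=44, Sutton→D3 2·24=48, Milton→D2 2·16=32, Largo→D2 3·24=72. Service 196; fixed 53; total 249.
{D1, D2, D3, D5}: Wirral→D5 4·11=44, Sutton→D3 2·24=48, Milton→D2 2·16=32, Largo→D2 3·24=72. Service 196; fixed 58; total 254.
{D2, D3, D4, D5}: Wirral→D5 4·11=44, Sutton→D3 2·24=48, Milton→D2 2·16=32, Largo→D2 3·24=72. Service 196; fixed 60; total 256.
{D1, D2, D3, D4, D5}: Wirral→D5 4·11=44, Sutton→D3 2·24=48, Milton→D2 2·16=32, Largo→D2 3·24=72. Service 196; fixed 65; total 261.
No other subset beats 249.

Open D2, D3 and D5; minimum total cost 249.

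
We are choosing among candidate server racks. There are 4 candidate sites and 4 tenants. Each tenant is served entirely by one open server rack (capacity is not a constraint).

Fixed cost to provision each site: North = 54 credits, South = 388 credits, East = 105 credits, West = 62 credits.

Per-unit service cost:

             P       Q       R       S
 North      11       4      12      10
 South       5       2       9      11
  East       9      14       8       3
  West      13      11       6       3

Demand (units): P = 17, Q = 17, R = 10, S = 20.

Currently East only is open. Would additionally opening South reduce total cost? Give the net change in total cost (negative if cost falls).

No — net change +116 (cost rises by 116).

Current service cost with {East}: 531.
Adding South: each tenant re-picks its cheapest; new service cost 259, saving 272.
Extra fixed cost: 388. Net change = 388 − 272 = 116.
(Totals: 636 → 752.)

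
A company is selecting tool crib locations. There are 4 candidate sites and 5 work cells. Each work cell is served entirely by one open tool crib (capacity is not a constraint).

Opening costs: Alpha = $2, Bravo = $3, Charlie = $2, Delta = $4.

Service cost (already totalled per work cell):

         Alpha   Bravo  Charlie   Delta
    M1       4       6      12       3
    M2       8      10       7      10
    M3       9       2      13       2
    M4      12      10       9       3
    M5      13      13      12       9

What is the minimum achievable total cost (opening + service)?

Minimum total cost: 30

For any fixed open set, each work cell goes to its cheapest open site; total = fixed + service.
{Charlie, Delta}: M1→Delta 3, M2→Charlie 7, M3→Delta 2, M4→Delta 3, M5→Delta 9. Service 24; fixed 6; total 30.
{Alpha, Delta}: service 25 + fixed 6 = 31
{Delta}: M1→Delta 3, M2→Delta 10, M3→Delta 2, M4→Delta 3, M5→Delta 9. Service 27; fixed 4; total 31.
{Alpha, Bravo, Charlie, Delta}: service 24 + fixed 11 = 35
No other subset beats 30.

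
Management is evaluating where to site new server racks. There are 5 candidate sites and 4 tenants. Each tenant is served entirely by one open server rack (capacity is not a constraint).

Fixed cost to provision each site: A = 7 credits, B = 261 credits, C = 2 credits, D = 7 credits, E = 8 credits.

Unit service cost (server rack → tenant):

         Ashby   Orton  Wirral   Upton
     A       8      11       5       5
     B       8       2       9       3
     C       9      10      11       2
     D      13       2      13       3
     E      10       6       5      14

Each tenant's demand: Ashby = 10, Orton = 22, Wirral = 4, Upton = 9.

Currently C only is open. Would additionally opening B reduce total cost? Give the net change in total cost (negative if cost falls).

Current service cost with {C}: 372.
Adding B: each tenant re-picks its cheapest; new service cost 178, saving 194.
Extra fixed cost: 261. Net change = 261 − 194 = 67.
(Totals: 374 → 441.)

No — net change +67 (cost rises by 67).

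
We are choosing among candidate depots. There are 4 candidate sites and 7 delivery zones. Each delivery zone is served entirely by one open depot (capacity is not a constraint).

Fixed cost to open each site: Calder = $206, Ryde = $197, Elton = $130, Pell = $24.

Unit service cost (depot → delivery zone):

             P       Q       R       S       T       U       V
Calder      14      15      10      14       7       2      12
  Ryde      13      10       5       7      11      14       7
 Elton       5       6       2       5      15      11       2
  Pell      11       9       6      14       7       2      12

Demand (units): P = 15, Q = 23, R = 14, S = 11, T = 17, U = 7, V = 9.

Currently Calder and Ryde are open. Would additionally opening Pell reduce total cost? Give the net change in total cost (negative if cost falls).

Yes — net change −29 (cost falls by 29).

Current service cost with {Calder, Ryde}: 768.
Adding Pell: each delivery zone re-picks its cheapest; new service cost 715, saving 53.
Extra fixed cost: 24. Net change = 24 − 53 = -29.
(Totals: 1171 → 1142.)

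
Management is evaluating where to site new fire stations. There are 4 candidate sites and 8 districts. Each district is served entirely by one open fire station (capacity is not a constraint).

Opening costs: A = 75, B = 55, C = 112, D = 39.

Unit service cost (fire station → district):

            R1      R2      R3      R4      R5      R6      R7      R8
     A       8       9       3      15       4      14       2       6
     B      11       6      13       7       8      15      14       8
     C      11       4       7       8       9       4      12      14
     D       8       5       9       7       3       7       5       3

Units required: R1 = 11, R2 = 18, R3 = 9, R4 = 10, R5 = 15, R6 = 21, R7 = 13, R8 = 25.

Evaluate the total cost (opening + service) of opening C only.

Each district is assigned to its cheapest site among the open ones.
{C}: R1→C 11·11=121, R2→C 4·18=72, R3→C 7·9=63, R4→C 8·10=80, R5→C 9·15=135, R6→C 4·21=84, R7→C 12·13=156, R8→C 14·25=350. Service 1061; fixed 112; total 1173.

Total cost: 1173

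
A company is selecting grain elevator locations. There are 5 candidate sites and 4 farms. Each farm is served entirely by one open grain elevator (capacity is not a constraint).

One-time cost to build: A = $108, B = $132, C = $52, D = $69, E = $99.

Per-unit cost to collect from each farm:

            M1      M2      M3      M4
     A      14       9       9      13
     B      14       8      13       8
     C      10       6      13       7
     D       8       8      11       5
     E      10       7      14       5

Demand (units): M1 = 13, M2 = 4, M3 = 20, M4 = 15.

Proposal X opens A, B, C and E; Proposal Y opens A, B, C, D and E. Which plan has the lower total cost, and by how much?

Proposal X is cheaper by 43.

Proposal X: {A, B, C, E}: M1→C 10·13=130, M2→C 6·4=24, M3→A 9·20=180, M4→E 5·15=75. Service 409; fixed 391; total 800.
Proposal Y: {A, B, C, D, E}: M1→D 8·13=104, M2→C 6·4=24, M3→A 9·20=180, M4→D 5·15=75. Service 383; fixed 460; total 843.
Difference: |800 − 843| = 43.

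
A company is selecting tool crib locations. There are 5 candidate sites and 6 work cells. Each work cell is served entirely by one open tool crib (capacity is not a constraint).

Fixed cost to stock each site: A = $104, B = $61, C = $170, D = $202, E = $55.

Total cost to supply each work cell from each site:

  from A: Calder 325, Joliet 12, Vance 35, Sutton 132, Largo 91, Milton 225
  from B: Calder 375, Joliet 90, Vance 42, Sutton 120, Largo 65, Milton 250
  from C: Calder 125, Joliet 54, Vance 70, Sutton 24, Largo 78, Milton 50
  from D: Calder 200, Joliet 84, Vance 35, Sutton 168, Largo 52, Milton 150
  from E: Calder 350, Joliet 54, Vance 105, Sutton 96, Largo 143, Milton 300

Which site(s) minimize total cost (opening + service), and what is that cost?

Open C only; minimum total cost 571.

For any fixed open set, each work cell goes to its cheapest open site; total = fixed + service.
{C}: Calder→C 125, Joliet→C 54, Vance→C 70, Sutton→C 24, Largo→C 78, Milton→C 50. Service 401; fixed 170; total 571.
{B, C}: service 360 + fixed 231 = 591
{A, C}: service 324 + fixed 274 = 598
{A, B, C, D, E}: service 298 + fixed 592 = 890
No other subset beats 571.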